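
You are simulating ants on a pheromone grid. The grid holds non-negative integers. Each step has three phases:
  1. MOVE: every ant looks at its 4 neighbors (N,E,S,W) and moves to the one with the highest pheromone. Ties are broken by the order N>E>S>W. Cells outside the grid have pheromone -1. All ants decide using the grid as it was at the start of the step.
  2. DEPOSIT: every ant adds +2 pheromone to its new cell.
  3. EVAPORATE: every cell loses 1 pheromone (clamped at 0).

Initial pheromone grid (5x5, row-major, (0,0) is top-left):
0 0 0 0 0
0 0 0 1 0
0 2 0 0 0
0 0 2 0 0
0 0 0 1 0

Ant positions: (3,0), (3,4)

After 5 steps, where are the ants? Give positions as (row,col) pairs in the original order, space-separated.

Step 1: ant0:(3,0)->N->(2,0) | ant1:(3,4)->N->(2,4)
  grid max=1 at (2,0)
Step 2: ant0:(2,0)->E->(2,1) | ant1:(2,4)->N->(1,4)
  grid max=2 at (2,1)
Step 3: ant0:(2,1)->N->(1,1) | ant1:(1,4)->N->(0,4)
  grid max=1 at (0,4)
Step 4: ant0:(1,1)->S->(2,1) | ant1:(0,4)->S->(1,4)
  grid max=2 at (2,1)
Step 5: ant0:(2,1)->N->(1,1) | ant1:(1,4)->N->(0,4)
  grid max=1 at (0,4)

(1,1) (0,4)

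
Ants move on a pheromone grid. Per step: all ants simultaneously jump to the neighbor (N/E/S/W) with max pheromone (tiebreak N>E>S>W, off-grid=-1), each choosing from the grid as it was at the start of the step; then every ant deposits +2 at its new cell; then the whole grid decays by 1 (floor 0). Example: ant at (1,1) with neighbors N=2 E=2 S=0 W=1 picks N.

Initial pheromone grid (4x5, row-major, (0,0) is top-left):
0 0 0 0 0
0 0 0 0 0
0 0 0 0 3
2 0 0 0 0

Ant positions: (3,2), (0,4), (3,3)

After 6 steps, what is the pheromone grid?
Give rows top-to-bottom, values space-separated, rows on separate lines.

After step 1: ants at (2,2),(1,4),(2,3)
  0 0 0 0 0
  0 0 0 0 1
  0 0 1 1 2
  1 0 0 0 0
After step 2: ants at (2,3),(2,4),(2,4)
  0 0 0 0 0
  0 0 0 0 0
  0 0 0 2 5
  0 0 0 0 0
After step 3: ants at (2,4),(2,3),(2,3)
  0 0 0 0 0
  0 0 0 0 0
  0 0 0 5 6
  0 0 0 0 0
After step 4: ants at (2,3),(2,4),(2,4)
  0 0 0 0 0
  0 0 0 0 0
  0 0 0 6 9
  0 0 0 0 0
After step 5: ants at (2,4),(2,3),(2,3)
  0 0 0 0 0
  0 0 0 0 0
  0 0 0 9 10
  0 0 0 0 0
After step 6: ants at (2,3),(2,4),(2,4)
  0 0 0 0 0
  0 0 0 0 0
  0 0 0 10 13
  0 0 0 0 0

0 0 0 0 0
0 0 0 0 0
0 0 0 10 13
0 0 0 0 0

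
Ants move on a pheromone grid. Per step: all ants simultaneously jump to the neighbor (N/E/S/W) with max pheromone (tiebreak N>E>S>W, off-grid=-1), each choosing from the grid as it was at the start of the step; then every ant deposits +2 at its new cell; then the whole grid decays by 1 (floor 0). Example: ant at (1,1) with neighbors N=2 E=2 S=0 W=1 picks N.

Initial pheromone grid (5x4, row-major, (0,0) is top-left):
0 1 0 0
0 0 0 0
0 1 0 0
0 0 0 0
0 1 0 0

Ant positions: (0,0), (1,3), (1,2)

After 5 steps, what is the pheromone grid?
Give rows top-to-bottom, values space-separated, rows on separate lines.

After step 1: ants at (0,1),(0,3),(0,2)
  0 2 1 1
  0 0 0 0
  0 0 0 0
  0 0 0 0
  0 0 0 0
After step 2: ants at (0,2),(0,2),(0,1)
  0 3 4 0
  0 0 0 0
  0 0 0 0
  0 0 0 0
  0 0 0 0
After step 3: ants at (0,1),(0,1),(0,2)
  0 6 5 0
  0 0 0 0
  0 0 0 0
  0 0 0 0
  0 0 0 0
After step 4: ants at (0,2),(0,2),(0,1)
  0 7 8 0
  0 0 0 0
  0 0 0 0
  0 0 0 0
  0 0 0 0
After step 5: ants at (0,1),(0,1),(0,2)
  0 10 9 0
  0 0 0 0
  0 0 0 0
  0 0 0 0
  0 0 0 0

0 10 9 0
0 0 0 0
0 0 0 0
0 0 0 0
0 0 0 0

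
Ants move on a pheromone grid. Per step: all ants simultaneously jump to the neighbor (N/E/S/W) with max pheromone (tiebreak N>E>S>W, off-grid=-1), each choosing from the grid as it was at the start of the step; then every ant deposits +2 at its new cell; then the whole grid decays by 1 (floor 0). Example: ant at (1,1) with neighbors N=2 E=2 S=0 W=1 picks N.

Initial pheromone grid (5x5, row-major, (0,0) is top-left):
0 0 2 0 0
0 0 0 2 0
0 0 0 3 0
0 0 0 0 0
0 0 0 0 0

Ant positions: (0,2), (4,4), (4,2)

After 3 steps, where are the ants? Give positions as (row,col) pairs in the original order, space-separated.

Step 1: ant0:(0,2)->E->(0,3) | ant1:(4,4)->N->(3,4) | ant2:(4,2)->N->(3,2)
  grid max=2 at (2,3)
Step 2: ant0:(0,3)->S->(1,3) | ant1:(3,4)->N->(2,4) | ant2:(3,2)->N->(2,2)
  grid max=2 at (1,3)
Step 3: ant0:(1,3)->S->(2,3) | ant1:(2,4)->W->(2,3) | ant2:(2,2)->E->(2,3)
  grid max=6 at (2,3)

(2,3) (2,3) (2,3)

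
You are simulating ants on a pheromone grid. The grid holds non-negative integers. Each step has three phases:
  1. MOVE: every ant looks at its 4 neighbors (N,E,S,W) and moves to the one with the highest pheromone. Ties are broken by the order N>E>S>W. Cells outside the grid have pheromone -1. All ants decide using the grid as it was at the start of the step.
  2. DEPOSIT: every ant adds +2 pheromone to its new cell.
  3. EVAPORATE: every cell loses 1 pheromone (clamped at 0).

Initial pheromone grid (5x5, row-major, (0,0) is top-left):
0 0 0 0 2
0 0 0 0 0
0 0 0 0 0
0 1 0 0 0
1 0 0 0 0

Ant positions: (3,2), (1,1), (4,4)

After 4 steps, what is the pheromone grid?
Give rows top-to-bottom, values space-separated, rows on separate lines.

After step 1: ants at (3,1),(0,1),(3,4)
  0 1 0 0 1
  0 0 0 0 0
  0 0 0 0 0
  0 2 0 0 1
  0 0 0 0 0
After step 2: ants at (2,1),(0,2),(2,4)
  0 0 1 0 0
  0 0 0 0 0
  0 1 0 0 1
  0 1 0 0 0
  0 0 0 0 0
After step 3: ants at (3,1),(0,3),(1,4)
  0 0 0 1 0
  0 0 0 0 1
  0 0 0 0 0
  0 2 0 0 0
  0 0 0 0 0
After step 4: ants at (2,1),(0,4),(0,4)
  0 0 0 0 3
  0 0 0 0 0
  0 1 0 0 0
  0 1 0 0 0
  0 0 0 0 0

0 0 0 0 3
0 0 0 0 0
0 1 0 0 0
0 1 0 0 0
0 0 0 0 0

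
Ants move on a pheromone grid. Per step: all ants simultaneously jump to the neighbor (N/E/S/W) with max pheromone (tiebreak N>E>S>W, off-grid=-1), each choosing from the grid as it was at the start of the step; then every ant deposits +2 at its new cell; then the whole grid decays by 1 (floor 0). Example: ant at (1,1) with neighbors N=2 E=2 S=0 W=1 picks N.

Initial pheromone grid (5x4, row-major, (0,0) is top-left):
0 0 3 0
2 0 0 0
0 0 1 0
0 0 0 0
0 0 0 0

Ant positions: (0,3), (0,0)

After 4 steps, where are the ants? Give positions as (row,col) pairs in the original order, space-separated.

Step 1: ant0:(0,3)->W->(0,2) | ant1:(0,0)->S->(1,0)
  grid max=4 at (0,2)
Step 2: ant0:(0,2)->E->(0,3) | ant1:(1,0)->N->(0,0)
  grid max=3 at (0,2)
Step 3: ant0:(0,3)->W->(0,2) | ant1:(0,0)->S->(1,0)
  grid max=4 at (0,2)
Step 4: ant0:(0,2)->E->(0,3) | ant1:(1,0)->N->(0,0)
  grid max=3 at (0,2)

(0,3) (0,0)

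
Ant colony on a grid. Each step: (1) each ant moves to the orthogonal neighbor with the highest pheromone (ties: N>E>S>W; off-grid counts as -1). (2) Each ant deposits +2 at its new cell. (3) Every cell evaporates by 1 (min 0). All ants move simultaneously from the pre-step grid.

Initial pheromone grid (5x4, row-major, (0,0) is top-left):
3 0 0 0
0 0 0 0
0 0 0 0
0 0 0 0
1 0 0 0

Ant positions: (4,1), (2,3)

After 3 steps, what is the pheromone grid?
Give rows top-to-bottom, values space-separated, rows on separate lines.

After step 1: ants at (4,0),(1,3)
  2 0 0 0
  0 0 0 1
  0 0 0 0
  0 0 0 0
  2 0 0 0
After step 2: ants at (3,0),(0,3)
  1 0 0 1
  0 0 0 0
  0 0 0 0
  1 0 0 0
  1 0 0 0
After step 3: ants at (4,0),(1,3)
  0 0 0 0
  0 0 0 1
  0 0 0 0
  0 0 0 0
  2 0 0 0

0 0 0 0
0 0 0 1
0 0 0 0
0 0 0 0
2 0 0 0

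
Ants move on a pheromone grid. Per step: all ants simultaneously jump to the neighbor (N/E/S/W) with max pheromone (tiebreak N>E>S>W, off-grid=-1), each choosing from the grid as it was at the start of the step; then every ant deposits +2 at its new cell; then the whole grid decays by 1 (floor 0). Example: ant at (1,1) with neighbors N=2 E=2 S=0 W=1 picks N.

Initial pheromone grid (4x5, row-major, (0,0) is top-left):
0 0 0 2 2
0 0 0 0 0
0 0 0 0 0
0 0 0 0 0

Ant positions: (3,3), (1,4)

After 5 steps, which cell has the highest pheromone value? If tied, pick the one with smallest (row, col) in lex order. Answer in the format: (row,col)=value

Step 1: ant0:(3,3)->N->(2,3) | ant1:(1,4)->N->(0,4)
  grid max=3 at (0,4)
Step 2: ant0:(2,3)->N->(1,3) | ant1:(0,4)->W->(0,3)
  grid max=2 at (0,3)
Step 3: ant0:(1,3)->N->(0,3) | ant1:(0,3)->E->(0,4)
  grid max=3 at (0,3)
Step 4: ant0:(0,3)->E->(0,4) | ant1:(0,4)->W->(0,3)
  grid max=4 at (0,3)
Step 5: ant0:(0,4)->W->(0,3) | ant1:(0,3)->E->(0,4)
  grid max=5 at (0,3)
Final grid:
  0 0 0 5 5
  0 0 0 0 0
  0 0 0 0 0
  0 0 0 0 0
Max pheromone 5 at (0,3)

Answer: (0,3)=5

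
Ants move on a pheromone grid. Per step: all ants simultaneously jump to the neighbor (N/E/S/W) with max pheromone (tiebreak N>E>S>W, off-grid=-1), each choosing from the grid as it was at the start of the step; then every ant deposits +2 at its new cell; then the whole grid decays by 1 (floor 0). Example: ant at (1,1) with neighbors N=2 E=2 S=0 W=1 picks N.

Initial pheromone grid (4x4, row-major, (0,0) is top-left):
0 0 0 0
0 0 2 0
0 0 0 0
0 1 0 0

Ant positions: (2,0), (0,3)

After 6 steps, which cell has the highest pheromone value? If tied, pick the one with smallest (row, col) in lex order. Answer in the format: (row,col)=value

Answer: (0,2)=4

Derivation:
Step 1: ant0:(2,0)->N->(1,0) | ant1:(0,3)->S->(1,3)
  grid max=1 at (1,0)
Step 2: ant0:(1,0)->N->(0,0) | ant1:(1,3)->W->(1,2)
  grid max=2 at (1,2)
Step 3: ant0:(0,0)->E->(0,1) | ant1:(1,2)->N->(0,2)
  grid max=1 at (0,1)
Step 4: ant0:(0,1)->E->(0,2) | ant1:(0,2)->S->(1,2)
  grid max=2 at (0,2)
Step 5: ant0:(0,2)->S->(1,2) | ant1:(1,2)->N->(0,2)
  grid max=3 at (0,2)
Step 6: ant0:(1,2)->N->(0,2) | ant1:(0,2)->S->(1,2)
  grid max=4 at (0,2)
Final grid:
  0 0 4 0
  0 0 4 0
  0 0 0 0
  0 0 0 0
Max pheromone 4 at (0,2)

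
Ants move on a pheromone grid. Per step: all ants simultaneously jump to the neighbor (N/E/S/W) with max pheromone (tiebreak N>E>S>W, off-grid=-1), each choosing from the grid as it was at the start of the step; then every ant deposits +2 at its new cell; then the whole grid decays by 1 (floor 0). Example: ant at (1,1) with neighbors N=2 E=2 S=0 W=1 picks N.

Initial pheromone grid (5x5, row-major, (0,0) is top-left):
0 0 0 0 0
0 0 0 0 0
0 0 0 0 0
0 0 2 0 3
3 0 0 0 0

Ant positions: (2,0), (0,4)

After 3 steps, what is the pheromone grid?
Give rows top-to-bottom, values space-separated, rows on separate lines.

After step 1: ants at (1,0),(1,4)
  0 0 0 0 0
  1 0 0 0 1
  0 0 0 0 0
  0 0 1 0 2
  2 0 0 0 0
After step 2: ants at (0,0),(0,4)
  1 0 0 0 1
  0 0 0 0 0
  0 0 0 0 0
  0 0 0 0 1
  1 0 0 0 0
After step 3: ants at (0,1),(1,4)
  0 1 0 0 0
  0 0 0 0 1
  0 0 0 0 0
  0 0 0 0 0
  0 0 0 0 0

0 1 0 0 0
0 0 0 0 1
0 0 0 0 0
0 0 0 0 0
0 0 0 0 0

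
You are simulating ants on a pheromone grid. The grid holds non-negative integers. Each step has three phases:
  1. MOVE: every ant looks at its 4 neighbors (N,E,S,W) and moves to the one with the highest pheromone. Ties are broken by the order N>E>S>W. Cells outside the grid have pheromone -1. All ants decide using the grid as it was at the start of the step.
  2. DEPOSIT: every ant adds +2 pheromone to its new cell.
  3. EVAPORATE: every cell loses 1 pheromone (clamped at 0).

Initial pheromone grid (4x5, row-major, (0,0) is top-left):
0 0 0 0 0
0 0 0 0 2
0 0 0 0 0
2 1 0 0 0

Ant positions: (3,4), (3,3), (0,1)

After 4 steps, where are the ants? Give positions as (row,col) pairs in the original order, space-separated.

Step 1: ant0:(3,4)->N->(2,4) | ant1:(3,3)->N->(2,3) | ant2:(0,1)->E->(0,2)
  grid max=1 at (0,2)
Step 2: ant0:(2,4)->N->(1,4) | ant1:(2,3)->E->(2,4) | ant2:(0,2)->E->(0,3)
  grid max=2 at (1,4)
Step 3: ant0:(1,4)->S->(2,4) | ant1:(2,4)->N->(1,4) | ant2:(0,3)->E->(0,4)
  grid max=3 at (1,4)
Step 4: ant0:(2,4)->N->(1,4) | ant1:(1,4)->S->(2,4) | ant2:(0,4)->S->(1,4)
  grid max=6 at (1,4)

(1,4) (2,4) (1,4)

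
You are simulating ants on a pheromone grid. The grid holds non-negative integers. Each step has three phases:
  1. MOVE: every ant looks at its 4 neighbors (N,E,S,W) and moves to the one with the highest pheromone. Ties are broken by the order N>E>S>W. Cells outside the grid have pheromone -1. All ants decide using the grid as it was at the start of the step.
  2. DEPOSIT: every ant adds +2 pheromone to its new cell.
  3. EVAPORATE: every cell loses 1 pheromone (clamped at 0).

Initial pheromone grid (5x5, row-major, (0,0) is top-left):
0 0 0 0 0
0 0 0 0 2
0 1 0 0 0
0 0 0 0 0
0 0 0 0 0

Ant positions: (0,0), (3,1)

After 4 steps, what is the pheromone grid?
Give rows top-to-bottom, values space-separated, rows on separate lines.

After step 1: ants at (0,1),(2,1)
  0 1 0 0 0
  0 0 0 0 1
  0 2 0 0 0
  0 0 0 0 0
  0 0 0 0 0
After step 2: ants at (0,2),(1,1)
  0 0 1 0 0
  0 1 0 0 0
  0 1 0 0 0
  0 0 0 0 0
  0 0 0 0 0
After step 3: ants at (0,3),(2,1)
  0 0 0 1 0
  0 0 0 0 0
  0 2 0 0 0
  0 0 0 0 0
  0 0 0 0 0
After step 4: ants at (0,4),(1,1)
  0 0 0 0 1
  0 1 0 0 0
  0 1 0 0 0
  0 0 0 0 0
  0 0 0 0 0

0 0 0 0 1
0 1 0 0 0
0 1 0 0 0
0 0 0 0 0
0 0 0 0 0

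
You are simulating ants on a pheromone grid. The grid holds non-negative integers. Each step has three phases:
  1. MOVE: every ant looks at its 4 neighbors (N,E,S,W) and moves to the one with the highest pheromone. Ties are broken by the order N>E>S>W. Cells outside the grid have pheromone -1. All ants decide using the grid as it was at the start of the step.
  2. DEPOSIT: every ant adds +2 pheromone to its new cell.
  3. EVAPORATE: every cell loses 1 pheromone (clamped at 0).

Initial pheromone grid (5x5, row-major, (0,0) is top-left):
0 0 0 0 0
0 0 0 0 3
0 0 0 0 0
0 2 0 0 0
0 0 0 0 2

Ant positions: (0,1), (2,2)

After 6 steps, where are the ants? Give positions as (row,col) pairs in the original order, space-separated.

Step 1: ant0:(0,1)->E->(0,2) | ant1:(2,2)->N->(1,2)
  grid max=2 at (1,4)
Step 2: ant0:(0,2)->S->(1,2) | ant1:(1,2)->N->(0,2)
  grid max=2 at (0,2)
Step 3: ant0:(1,2)->N->(0,2) | ant1:(0,2)->S->(1,2)
  grid max=3 at (0,2)
Step 4: ant0:(0,2)->S->(1,2) | ant1:(1,2)->N->(0,2)
  grid max=4 at (0,2)
Step 5: ant0:(1,2)->N->(0,2) | ant1:(0,2)->S->(1,2)
  grid max=5 at (0,2)
Step 6: ant0:(0,2)->S->(1,2) | ant1:(1,2)->N->(0,2)
  grid max=6 at (0,2)

(1,2) (0,2)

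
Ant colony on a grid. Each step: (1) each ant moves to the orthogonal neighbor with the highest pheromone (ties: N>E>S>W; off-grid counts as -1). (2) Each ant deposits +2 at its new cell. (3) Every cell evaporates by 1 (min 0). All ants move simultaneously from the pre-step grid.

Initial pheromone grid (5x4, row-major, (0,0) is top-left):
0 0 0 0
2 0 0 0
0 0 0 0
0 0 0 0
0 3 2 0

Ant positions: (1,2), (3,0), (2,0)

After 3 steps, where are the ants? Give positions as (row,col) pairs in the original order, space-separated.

Step 1: ant0:(1,2)->N->(0,2) | ant1:(3,0)->N->(2,0) | ant2:(2,0)->N->(1,0)
  grid max=3 at (1,0)
Step 2: ant0:(0,2)->E->(0,3) | ant1:(2,0)->N->(1,0) | ant2:(1,0)->S->(2,0)
  grid max=4 at (1,0)
Step 3: ant0:(0,3)->S->(1,3) | ant1:(1,0)->S->(2,0) | ant2:(2,0)->N->(1,0)
  grid max=5 at (1,0)

(1,3) (2,0) (1,0)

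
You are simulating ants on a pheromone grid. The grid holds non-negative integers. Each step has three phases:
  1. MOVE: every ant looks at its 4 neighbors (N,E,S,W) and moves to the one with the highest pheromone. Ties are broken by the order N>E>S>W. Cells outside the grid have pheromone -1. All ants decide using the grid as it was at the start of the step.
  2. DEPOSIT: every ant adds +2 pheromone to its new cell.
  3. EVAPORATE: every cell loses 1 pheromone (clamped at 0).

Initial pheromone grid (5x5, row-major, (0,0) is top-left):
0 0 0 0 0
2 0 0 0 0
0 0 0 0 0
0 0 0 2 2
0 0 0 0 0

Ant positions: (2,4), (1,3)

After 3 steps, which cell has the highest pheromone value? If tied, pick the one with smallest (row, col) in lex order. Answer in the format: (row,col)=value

Answer: (3,4)=3

Derivation:
Step 1: ant0:(2,4)->S->(3,4) | ant1:(1,3)->N->(0,3)
  grid max=3 at (3,4)
Step 2: ant0:(3,4)->W->(3,3) | ant1:(0,3)->E->(0,4)
  grid max=2 at (3,3)
Step 3: ant0:(3,3)->E->(3,4) | ant1:(0,4)->S->(1,4)
  grid max=3 at (3,4)
Final grid:
  0 0 0 0 0
  0 0 0 0 1
  0 0 0 0 0
  0 0 0 1 3
  0 0 0 0 0
Max pheromone 3 at (3,4)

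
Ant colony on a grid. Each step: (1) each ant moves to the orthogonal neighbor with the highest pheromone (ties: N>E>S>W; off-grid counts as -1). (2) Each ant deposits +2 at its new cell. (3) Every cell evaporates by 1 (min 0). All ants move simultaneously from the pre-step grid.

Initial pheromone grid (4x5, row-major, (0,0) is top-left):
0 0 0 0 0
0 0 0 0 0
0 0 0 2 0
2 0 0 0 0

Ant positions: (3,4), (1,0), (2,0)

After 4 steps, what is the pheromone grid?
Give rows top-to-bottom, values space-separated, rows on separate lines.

After step 1: ants at (2,4),(0,0),(3,0)
  1 0 0 0 0
  0 0 0 0 0
  0 0 0 1 1
  3 0 0 0 0
After step 2: ants at (2,3),(0,1),(2,0)
  0 1 0 0 0
  0 0 0 0 0
  1 0 0 2 0
  2 0 0 0 0
After step 3: ants at (1,3),(0,2),(3,0)
  0 0 1 0 0
  0 0 0 1 0
  0 0 0 1 0
  3 0 0 0 0
After step 4: ants at (2,3),(0,3),(2,0)
  0 0 0 1 0
  0 0 0 0 0
  1 0 0 2 0
  2 0 0 0 0

0 0 0 1 0
0 0 0 0 0
1 0 0 2 0
2 0 0 0 0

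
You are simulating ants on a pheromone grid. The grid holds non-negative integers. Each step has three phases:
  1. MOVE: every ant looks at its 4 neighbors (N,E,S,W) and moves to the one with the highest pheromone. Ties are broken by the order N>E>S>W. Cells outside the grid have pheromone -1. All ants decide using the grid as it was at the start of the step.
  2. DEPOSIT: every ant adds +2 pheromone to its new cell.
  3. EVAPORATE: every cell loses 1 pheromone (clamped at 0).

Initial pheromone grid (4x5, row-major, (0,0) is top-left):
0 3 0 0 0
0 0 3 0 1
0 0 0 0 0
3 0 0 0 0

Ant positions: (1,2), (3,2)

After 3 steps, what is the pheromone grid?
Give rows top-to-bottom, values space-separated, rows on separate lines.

After step 1: ants at (0,2),(2,2)
  0 2 1 0 0
  0 0 2 0 0
  0 0 1 0 0
  2 0 0 0 0
After step 2: ants at (1,2),(1,2)
  0 1 0 0 0
  0 0 5 0 0
  0 0 0 0 0
  1 0 0 0 0
After step 3: ants at (0,2),(0,2)
  0 0 3 0 0
  0 0 4 0 0
  0 0 0 0 0
  0 0 0 0 0

0 0 3 0 0
0 0 4 0 0
0 0 0 0 0
0 0 0 0 0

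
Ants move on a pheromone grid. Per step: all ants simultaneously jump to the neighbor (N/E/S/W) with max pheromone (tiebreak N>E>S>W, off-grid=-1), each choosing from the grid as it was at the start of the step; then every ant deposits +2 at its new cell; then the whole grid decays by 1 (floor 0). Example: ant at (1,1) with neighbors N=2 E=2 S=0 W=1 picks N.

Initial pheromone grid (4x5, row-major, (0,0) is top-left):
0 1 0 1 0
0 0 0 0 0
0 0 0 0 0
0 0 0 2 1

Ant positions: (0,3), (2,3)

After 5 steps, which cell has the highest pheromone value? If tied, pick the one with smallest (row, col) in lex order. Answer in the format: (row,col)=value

Answer: (3,3)=3

Derivation:
Step 1: ant0:(0,3)->E->(0,4) | ant1:(2,3)->S->(3,3)
  grid max=3 at (3,3)
Step 2: ant0:(0,4)->S->(1,4) | ant1:(3,3)->N->(2,3)
  grid max=2 at (3,3)
Step 3: ant0:(1,4)->N->(0,4) | ant1:(2,3)->S->(3,3)
  grid max=3 at (3,3)
Step 4: ant0:(0,4)->S->(1,4) | ant1:(3,3)->N->(2,3)
  grid max=2 at (3,3)
Step 5: ant0:(1,4)->N->(0,4) | ant1:(2,3)->S->(3,3)
  grid max=3 at (3,3)
Final grid:
  0 0 0 0 1
  0 0 0 0 0
  0 0 0 0 0
  0 0 0 3 0
Max pheromone 3 at (3,3)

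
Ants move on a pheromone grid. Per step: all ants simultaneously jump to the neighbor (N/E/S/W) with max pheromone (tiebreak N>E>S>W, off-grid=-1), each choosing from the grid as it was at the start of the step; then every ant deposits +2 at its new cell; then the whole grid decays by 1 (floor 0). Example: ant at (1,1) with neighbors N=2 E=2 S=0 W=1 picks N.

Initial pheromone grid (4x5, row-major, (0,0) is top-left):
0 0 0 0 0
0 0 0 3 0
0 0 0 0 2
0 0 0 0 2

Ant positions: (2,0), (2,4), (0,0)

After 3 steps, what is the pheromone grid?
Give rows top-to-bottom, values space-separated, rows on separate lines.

After step 1: ants at (1,0),(3,4),(0,1)
  0 1 0 0 0
  1 0 0 2 0
  0 0 0 0 1
  0 0 0 0 3
After step 2: ants at (0,0),(2,4),(0,2)
  1 0 1 0 0
  0 0 0 1 0
  0 0 0 0 2
  0 0 0 0 2
After step 3: ants at (0,1),(3,4),(0,3)
  0 1 0 1 0
  0 0 0 0 0
  0 0 0 0 1
  0 0 0 0 3

0 1 0 1 0
0 0 0 0 0
0 0 0 0 1
0 0 0 0 3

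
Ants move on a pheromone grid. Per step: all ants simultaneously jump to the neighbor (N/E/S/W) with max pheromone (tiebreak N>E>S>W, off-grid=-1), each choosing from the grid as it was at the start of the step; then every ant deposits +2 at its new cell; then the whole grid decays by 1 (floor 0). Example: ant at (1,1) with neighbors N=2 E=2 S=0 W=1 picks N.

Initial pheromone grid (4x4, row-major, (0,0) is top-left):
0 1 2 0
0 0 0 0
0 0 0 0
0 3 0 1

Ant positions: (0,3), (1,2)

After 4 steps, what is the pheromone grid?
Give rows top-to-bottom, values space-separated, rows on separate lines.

After step 1: ants at (0,2),(0,2)
  0 0 5 0
  0 0 0 0
  0 0 0 0
  0 2 0 0
After step 2: ants at (0,3),(0,3)
  0 0 4 3
  0 0 0 0
  0 0 0 0
  0 1 0 0
After step 3: ants at (0,2),(0,2)
  0 0 7 2
  0 0 0 0
  0 0 0 0
  0 0 0 0
After step 4: ants at (0,3),(0,3)
  0 0 6 5
  0 0 0 0
  0 0 0 0
  0 0 0 0

0 0 6 5
0 0 0 0
0 0 0 0
0 0 0 0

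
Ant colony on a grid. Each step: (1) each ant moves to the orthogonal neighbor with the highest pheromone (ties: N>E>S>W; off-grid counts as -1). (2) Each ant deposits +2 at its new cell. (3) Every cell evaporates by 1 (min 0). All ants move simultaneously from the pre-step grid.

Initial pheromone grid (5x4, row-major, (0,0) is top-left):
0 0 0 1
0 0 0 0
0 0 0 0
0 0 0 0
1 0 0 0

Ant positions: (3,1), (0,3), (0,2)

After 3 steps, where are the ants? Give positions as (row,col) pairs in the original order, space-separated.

Step 1: ant0:(3,1)->N->(2,1) | ant1:(0,3)->S->(1,3) | ant2:(0,2)->E->(0,3)
  grid max=2 at (0,3)
Step 2: ant0:(2,1)->N->(1,1) | ant1:(1,3)->N->(0,3) | ant2:(0,3)->S->(1,3)
  grid max=3 at (0,3)
Step 3: ant0:(1,1)->N->(0,1) | ant1:(0,3)->S->(1,3) | ant2:(1,3)->N->(0,3)
  grid max=4 at (0,3)

(0,1) (1,3) (0,3)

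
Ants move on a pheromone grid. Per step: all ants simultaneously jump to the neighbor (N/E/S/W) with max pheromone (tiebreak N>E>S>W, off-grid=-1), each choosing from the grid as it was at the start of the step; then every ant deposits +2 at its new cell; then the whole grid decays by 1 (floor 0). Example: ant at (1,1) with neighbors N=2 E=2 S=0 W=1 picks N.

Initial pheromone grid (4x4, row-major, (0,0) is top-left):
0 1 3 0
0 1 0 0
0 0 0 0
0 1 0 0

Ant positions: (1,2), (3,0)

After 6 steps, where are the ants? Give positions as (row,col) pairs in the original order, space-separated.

Step 1: ant0:(1,2)->N->(0,2) | ant1:(3,0)->E->(3,1)
  grid max=4 at (0,2)
Step 2: ant0:(0,2)->E->(0,3) | ant1:(3,1)->N->(2,1)
  grid max=3 at (0,2)
Step 3: ant0:(0,3)->W->(0,2) | ant1:(2,1)->S->(3,1)
  grid max=4 at (0,2)
Step 4: ant0:(0,2)->E->(0,3) | ant1:(3,1)->N->(2,1)
  grid max=3 at (0,2)
Step 5: ant0:(0,3)->W->(0,2) | ant1:(2,1)->S->(3,1)
  grid max=4 at (0,2)
Step 6: ant0:(0,2)->E->(0,3) | ant1:(3,1)->N->(2,1)
  grid max=3 at (0,2)

(0,3) (2,1)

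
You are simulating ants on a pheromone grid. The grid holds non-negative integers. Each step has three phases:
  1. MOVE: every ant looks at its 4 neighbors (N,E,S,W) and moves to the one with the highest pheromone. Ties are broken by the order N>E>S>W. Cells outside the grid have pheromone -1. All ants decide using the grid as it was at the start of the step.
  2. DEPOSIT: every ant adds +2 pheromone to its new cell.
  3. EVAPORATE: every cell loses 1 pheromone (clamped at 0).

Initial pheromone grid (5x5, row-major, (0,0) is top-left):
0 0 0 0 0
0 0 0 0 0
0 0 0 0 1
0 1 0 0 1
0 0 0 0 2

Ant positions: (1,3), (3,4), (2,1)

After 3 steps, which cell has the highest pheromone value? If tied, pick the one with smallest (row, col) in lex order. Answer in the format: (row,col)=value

Answer: (4,4)=3

Derivation:
Step 1: ant0:(1,3)->N->(0,3) | ant1:(3,4)->S->(4,4) | ant2:(2,1)->S->(3,1)
  grid max=3 at (4,4)
Step 2: ant0:(0,3)->E->(0,4) | ant1:(4,4)->N->(3,4) | ant2:(3,1)->N->(2,1)
  grid max=2 at (4,4)
Step 3: ant0:(0,4)->S->(1,4) | ant1:(3,4)->S->(4,4) | ant2:(2,1)->S->(3,1)
  grid max=3 at (4,4)
Final grid:
  0 0 0 0 0
  0 0 0 0 1
  0 0 0 0 0
  0 2 0 0 0
  0 0 0 0 3
Max pheromone 3 at (4,4)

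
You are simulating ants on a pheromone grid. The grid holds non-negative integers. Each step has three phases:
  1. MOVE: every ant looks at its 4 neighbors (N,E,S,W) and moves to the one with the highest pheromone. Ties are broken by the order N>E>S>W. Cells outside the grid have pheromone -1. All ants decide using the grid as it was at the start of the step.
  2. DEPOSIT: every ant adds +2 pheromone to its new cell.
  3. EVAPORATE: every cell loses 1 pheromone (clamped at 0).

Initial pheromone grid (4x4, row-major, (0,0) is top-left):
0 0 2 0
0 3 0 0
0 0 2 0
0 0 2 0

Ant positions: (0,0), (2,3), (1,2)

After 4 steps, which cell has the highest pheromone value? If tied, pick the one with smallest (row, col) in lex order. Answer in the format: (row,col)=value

Step 1: ant0:(0,0)->E->(0,1) | ant1:(2,3)->W->(2,2) | ant2:(1,2)->W->(1,1)
  grid max=4 at (1,1)
Step 2: ant0:(0,1)->S->(1,1) | ant1:(2,2)->S->(3,2) | ant2:(1,1)->N->(0,1)
  grid max=5 at (1,1)
Step 3: ant0:(1,1)->N->(0,1) | ant1:(3,2)->N->(2,2) | ant2:(0,1)->S->(1,1)
  grid max=6 at (1,1)
Step 4: ant0:(0,1)->S->(1,1) | ant1:(2,2)->S->(3,2) | ant2:(1,1)->N->(0,1)
  grid max=7 at (1,1)
Final grid:
  0 4 0 0
  0 7 0 0
  0 0 2 0
  0 0 2 0
Max pheromone 7 at (1,1)

Answer: (1,1)=7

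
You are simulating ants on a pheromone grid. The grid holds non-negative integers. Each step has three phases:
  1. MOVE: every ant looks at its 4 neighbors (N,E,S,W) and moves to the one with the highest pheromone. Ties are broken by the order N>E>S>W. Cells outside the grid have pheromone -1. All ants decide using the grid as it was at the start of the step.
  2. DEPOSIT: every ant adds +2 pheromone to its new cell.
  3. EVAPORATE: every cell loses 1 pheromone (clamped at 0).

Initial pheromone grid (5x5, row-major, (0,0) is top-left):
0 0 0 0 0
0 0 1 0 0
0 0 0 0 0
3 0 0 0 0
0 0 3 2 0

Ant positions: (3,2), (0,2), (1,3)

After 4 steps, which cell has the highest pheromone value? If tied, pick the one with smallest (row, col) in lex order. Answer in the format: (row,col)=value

Step 1: ant0:(3,2)->S->(4,2) | ant1:(0,2)->S->(1,2) | ant2:(1,3)->W->(1,2)
  grid max=4 at (1,2)
Step 2: ant0:(4,2)->E->(4,3) | ant1:(1,2)->N->(0,2) | ant2:(1,2)->N->(0,2)
  grid max=3 at (0,2)
Step 3: ant0:(4,3)->W->(4,2) | ant1:(0,2)->S->(1,2) | ant2:(0,2)->S->(1,2)
  grid max=6 at (1,2)
Step 4: ant0:(4,2)->E->(4,3) | ant1:(1,2)->N->(0,2) | ant2:(1,2)->N->(0,2)
  grid max=5 at (0,2)
Final grid:
  0 0 5 0 0
  0 0 5 0 0
  0 0 0 0 0
  0 0 0 0 0
  0 0 3 2 0
Max pheromone 5 at (0,2)

Answer: (0,2)=5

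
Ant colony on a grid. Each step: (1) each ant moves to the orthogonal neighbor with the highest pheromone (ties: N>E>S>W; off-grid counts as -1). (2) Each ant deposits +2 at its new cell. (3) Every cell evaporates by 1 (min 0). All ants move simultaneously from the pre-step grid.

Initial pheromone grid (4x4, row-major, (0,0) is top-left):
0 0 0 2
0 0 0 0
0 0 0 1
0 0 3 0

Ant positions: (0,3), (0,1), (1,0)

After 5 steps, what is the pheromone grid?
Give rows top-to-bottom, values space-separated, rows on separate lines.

After step 1: ants at (1,3),(0,2),(0,0)
  1 0 1 1
  0 0 0 1
  0 0 0 0
  0 0 2 0
After step 2: ants at (0,3),(0,3),(0,1)
  0 1 0 4
  0 0 0 0
  0 0 0 0
  0 0 1 0
After step 3: ants at (1,3),(1,3),(0,2)
  0 0 1 3
  0 0 0 3
  0 0 0 0
  0 0 0 0
After step 4: ants at (0,3),(0,3),(0,3)
  0 0 0 8
  0 0 0 2
  0 0 0 0
  0 0 0 0
After step 5: ants at (1,3),(1,3),(1,3)
  0 0 0 7
  0 0 0 7
  0 0 0 0
  0 0 0 0

0 0 0 7
0 0 0 7
0 0 0 0
0 0 0 0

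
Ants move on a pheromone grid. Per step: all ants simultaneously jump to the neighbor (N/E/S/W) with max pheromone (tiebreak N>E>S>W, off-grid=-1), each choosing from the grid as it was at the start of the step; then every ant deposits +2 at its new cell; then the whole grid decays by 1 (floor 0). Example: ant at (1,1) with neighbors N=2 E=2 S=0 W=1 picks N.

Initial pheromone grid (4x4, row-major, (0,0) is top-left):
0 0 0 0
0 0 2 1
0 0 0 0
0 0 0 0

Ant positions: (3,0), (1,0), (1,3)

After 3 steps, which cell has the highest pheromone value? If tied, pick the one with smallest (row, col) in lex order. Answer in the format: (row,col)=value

Answer: (1,2)=3

Derivation:
Step 1: ant0:(3,0)->N->(2,0) | ant1:(1,0)->N->(0,0) | ant2:(1,3)->W->(1,2)
  grid max=3 at (1,2)
Step 2: ant0:(2,0)->N->(1,0) | ant1:(0,0)->E->(0,1) | ant2:(1,2)->N->(0,2)
  grid max=2 at (1,2)
Step 3: ant0:(1,0)->N->(0,0) | ant1:(0,1)->E->(0,2) | ant2:(0,2)->S->(1,2)
  grid max=3 at (1,2)
Final grid:
  1 0 2 0
  0 0 3 0
  0 0 0 0
  0 0 0 0
Max pheromone 3 at (1,2)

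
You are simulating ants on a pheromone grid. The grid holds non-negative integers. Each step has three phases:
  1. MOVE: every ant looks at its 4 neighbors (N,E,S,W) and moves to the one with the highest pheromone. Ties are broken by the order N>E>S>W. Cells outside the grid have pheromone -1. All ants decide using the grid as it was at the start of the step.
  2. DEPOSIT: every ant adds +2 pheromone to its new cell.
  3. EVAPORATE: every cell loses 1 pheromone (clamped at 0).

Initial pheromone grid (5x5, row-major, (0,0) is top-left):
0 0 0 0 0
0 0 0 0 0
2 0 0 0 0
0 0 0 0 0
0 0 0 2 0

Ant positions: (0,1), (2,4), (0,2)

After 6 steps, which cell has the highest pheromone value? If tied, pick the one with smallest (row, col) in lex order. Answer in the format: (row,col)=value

Answer: (0,2)=10

Derivation:
Step 1: ant0:(0,1)->E->(0,2) | ant1:(2,4)->N->(1,4) | ant2:(0,2)->E->(0,3)
  grid max=1 at (0,2)
Step 2: ant0:(0,2)->E->(0,3) | ant1:(1,4)->N->(0,4) | ant2:(0,3)->W->(0,2)
  grid max=2 at (0,2)
Step 3: ant0:(0,3)->W->(0,2) | ant1:(0,4)->W->(0,3) | ant2:(0,2)->E->(0,3)
  grid max=5 at (0,3)
Step 4: ant0:(0,2)->E->(0,3) | ant1:(0,3)->W->(0,2) | ant2:(0,3)->W->(0,2)
  grid max=6 at (0,2)
Step 5: ant0:(0,3)->W->(0,2) | ant1:(0,2)->E->(0,3) | ant2:(0,2)->E->(0,3)
  grid max=9 at (0,3)
Step 6: ant0:(0,2)->E->(0,3) | ant1:(0,3)->W->(0,2) | ant2:(0,3)->W->(0,2)
  grid max=10 at (0,2)
Final grid:
  0 0 10 10 0
  0 0 0 0 0
  0 0 0 0 0
  0 0 0 0 0
  0 0 0 0 0
Max pheromone 10 at (0,2)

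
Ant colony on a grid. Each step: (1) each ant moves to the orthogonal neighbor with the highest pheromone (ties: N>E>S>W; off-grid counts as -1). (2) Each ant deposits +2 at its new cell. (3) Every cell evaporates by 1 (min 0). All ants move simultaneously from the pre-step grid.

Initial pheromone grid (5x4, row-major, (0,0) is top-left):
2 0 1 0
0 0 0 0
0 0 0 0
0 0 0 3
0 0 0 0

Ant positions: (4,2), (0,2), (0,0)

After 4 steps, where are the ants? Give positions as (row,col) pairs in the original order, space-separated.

Step 1: ant0:(4,2)->N->(3,2) | ant1:(0,2)->E->(0,3) | ant2:(0,0)->E->(0,1)
  grid max=2 at (3,3)
Step 2: ant0:(3,2)->E->(3,3) | ant1:(0,3)->S->(1,3) | ant2:(0,1)->W->(0,0)
  grid max=3 at (3,3)
Step 3: ant0:(3,3)->N->(2,3) | ant1:(1,3)->N->(0,3) | ant2:(0,0)->E->(0,1)
  grid max=2 at (3,3)
Step 4: ant0:(2,3)->S->(3,3) | ant1:(0,3)->S->(1,3) | ant2:(0,1)->W->(0,0)
  grid max=3 at (3,3)

(3,3) (1,3) (0,0)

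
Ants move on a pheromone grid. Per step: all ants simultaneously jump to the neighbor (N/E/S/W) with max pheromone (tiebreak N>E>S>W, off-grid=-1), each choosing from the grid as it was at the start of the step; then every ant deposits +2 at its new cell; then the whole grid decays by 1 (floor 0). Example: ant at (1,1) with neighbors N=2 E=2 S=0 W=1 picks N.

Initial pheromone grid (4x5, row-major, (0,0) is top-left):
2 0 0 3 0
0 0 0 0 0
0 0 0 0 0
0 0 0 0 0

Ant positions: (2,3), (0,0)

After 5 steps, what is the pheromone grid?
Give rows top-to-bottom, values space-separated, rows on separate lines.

After step 1: ants at (1,3),(0,1)
  1 1 0 2 0
  0 0 0 1 0
  0 0 0 0 0
  0 0 0 0 0
After step 2: ants at (0,3),(0,0)
  2 0 0 3 0
  0 0 0 0 0
  0 0 0 0 0
  0 0 0 0 0
After step 3: ants at (0,4),(0,1)
  1 1 0 2 1
  0 0 0 0 0
  0 0 0 0 0
  0 0 0 0 0
After step 4: ants at (0,3),(0,0)
  2 0 0 3 0
  0 0 0 0 0
  0 0 0 0 0
  0 0 0 0 0
After step 5: ants at (0,4),(0,1)
  1 1 0 2 1
  0 0 0 0 0
  0 0 0 0 0
  0 0 0 0 0

1 1 0 2 1
0 0 0 0 0
0 0 0 0 0
0 0 0 0 0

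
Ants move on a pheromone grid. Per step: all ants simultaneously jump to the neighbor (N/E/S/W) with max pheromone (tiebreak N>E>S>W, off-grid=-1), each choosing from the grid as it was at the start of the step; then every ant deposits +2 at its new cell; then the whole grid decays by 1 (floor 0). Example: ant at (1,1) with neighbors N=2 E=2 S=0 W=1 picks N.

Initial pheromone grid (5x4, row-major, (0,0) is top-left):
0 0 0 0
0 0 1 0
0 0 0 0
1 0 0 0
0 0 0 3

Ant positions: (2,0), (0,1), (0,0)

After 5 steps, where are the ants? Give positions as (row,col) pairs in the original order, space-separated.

Step 1: ant0:(2,0)->S->(3,0) | ant1:(0,1)->E->(0,2) | ant2:(0,0)->E->(0,1)
  grid max=2 at (3,0)
Step 2: ant0:(3,0)->N->(2,0) | ant1:(0,2)->W->(0,1) | ant2:(0,1)->E->(0,2)
  grid max=2 at (0,1)
Step 3: ant0:(2,0)->S->(3,0) | ant1:(0,1)->E->(0,2) | ant2:(0,2)->W->(0,1)
  grid max=3 at (0,1)
Step 4: ant0:(3,0)->N->(2,0) | ant1:(0,2)->W->(0,1) | ant2:(0,1)->E->(0,2)
  grid max=4 at (0,1)
Step 5: ant0:(2,0)->S->(3,0) | ant1:(0,1)->E->(0,2) | ant2:(0,2)->W->(0,1)
  grid max=5 at (0,1)

(3,0) (0,2) (0,1)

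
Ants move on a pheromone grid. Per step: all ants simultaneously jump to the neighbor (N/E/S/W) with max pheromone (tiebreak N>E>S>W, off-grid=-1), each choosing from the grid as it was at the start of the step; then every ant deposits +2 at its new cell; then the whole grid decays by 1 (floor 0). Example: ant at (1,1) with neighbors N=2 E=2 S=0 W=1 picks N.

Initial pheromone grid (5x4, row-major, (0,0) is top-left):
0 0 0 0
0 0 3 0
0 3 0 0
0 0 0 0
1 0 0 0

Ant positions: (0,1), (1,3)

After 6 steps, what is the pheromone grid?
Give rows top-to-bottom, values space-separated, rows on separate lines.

After step 1: ants at (0,2),(1,2)
  0 0 1 0
  0 0 4 0
  0 2 0 0
  0 0 0 0
  0 0 0 0
After step 2: ants at (1,2),(0,2)
  0 0 2 0
  0 0 5 0
  0 1 0 0
  0 0 0 0
  0 0 0 0
After step 3: ants at (0,2),(1,2)
  0 0 3 0
  0 0 6 0
  0 0 0 0
  0 0 0 0
  0 0 0 0
After step 4: ants at (1,2),(0,2)
  0 0 4 0
  0 0 7 0
  0 0 0 0
  0 0 0 0
  0 0 0 0
After step 5: ants at (0,2),(1,2)
  0 0 5 0
  0 0 8 0
  0 0 0 0
  0 0 0 0
  0 0 0 0
After step 6: ants at (1,2),(0,2)
  0 0 6 0
  0 0 9 0
  0 0 0 0
  0 0 0 0
  0 0 0 0

0 0 6 0
0 0 9 0
0 0 0 0
0 0 0 0
0 0 0 0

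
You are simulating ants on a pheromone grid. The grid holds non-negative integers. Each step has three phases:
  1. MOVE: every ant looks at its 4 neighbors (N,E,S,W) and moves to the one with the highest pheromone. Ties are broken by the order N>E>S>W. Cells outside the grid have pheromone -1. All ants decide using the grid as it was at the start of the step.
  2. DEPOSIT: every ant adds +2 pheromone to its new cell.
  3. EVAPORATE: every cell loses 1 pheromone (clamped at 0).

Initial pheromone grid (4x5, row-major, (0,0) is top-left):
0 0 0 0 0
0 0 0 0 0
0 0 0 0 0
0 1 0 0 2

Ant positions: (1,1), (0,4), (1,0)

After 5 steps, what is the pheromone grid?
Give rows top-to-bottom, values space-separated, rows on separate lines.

After step 1: ants at (0,1),(1,4),(0,0)
  1 1 0 0 0
  0 0 0 0 1
  0 0 0 0 0
  0 0 0 0 1
After step 2: ants at (0,0),(0,4),(0,1)
  2 2 0 0 1
  0 0 0 0 0
  0 0 0 0 0
  0 0 0 0 0
After step 3: ants at (0,1),(1,4),(0,0)
  3 3 0 0 0
  0 0 0 0 1
  0 0 0 0 0
  0 0 0 0 0
After step 4: ants at (0,0),(0,4),(0,1)
  4 4 0 0 1
  0 0 0 0 0
  0 0 0 0 0
  0 0 0 0 0
After step 5: ants at (0,1),(1,4),(0,0)
  5 5 0 0 0
  0 0 0 0 1
  0 0 0 0 0
  0 0 0 0 0

5 5 0 0 0
0 0 0 0 1
0 0 0 0 0
0 0 0 0 0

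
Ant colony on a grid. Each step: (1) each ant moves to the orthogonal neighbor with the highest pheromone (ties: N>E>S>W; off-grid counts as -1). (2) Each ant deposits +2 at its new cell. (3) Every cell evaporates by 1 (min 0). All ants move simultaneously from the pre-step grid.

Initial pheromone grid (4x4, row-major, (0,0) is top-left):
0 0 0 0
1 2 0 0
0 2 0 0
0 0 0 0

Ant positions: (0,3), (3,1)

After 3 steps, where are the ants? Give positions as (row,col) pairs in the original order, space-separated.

Step 1: ant0:(0,3)->S->(1,3) | ant1:(3,1)->N->(2,1)
  grid max=3 at (2,1)
Step 2: ant0:(1,3)->N->(0,3) | ant1:(2,1)->N->(1,1)
  grid max=2 at (1,1)
Step 3: ant0:(0,3)->S->(1,3) | ant1:(1,1)->S->(2,1)
  grid max=3 at (2,1)

(1,3) (2,1)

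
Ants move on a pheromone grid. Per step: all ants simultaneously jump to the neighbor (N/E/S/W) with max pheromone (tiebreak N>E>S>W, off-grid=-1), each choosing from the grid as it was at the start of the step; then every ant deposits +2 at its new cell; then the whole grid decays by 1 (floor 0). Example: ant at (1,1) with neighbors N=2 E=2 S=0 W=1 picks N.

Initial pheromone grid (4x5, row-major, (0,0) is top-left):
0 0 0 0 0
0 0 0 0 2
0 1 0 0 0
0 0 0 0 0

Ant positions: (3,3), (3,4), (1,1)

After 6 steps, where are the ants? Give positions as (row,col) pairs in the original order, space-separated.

Step 1: ant0:(3,3)->N->(2,3) | ant1:(3,4)->N->(2,4) | ant2:(1,1)->S->(2,1)
  grid max=2 at (2,1)
Step 2: ant0:(2,3)->E->(2,4) | ant1:(2,4)->N->(1,4) | ant2:(2,1)->N->(1,1)
  grid max=2 at (1,4)
Step 3: ant0:(2,4)->N->(1,4) | ant1:(1,4)->S->(2,4) | ant2:(1,1)->S->(2,1)
  grid max=3 at (1,4)
Step 4: ant0:(1,4)->S->(2,4) | ant1:(2,4)->N->(1,4) | ant2:(2,1)->N->(1,1)
  grid max=4 at (1,4)
Step 5: ant0:(2,4)->N->(1,4) | ant1:(1,4)->S->(2,4) | ant2:(1,1)->S->(2,1)
  grid max=5 at (1,4)
Step 6: ant0:(1,4)->S->(2,4) | ant1:(2,4)->N->(1,4) | ant2:(2,1)->N->(1,1)
  grid max=6 at (1,4)

(2,4) (1,4) (1,1)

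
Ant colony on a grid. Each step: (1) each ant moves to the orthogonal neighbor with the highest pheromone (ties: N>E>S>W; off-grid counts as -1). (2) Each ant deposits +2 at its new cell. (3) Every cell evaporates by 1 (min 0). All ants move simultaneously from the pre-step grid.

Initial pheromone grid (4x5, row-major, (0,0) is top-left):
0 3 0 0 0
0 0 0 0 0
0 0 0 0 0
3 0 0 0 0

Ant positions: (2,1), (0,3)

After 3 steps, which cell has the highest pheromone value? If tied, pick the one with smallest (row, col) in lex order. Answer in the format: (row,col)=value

Answer: (0,1)=2

Derivation:
Step 1: ant0:(2,1)->N->(1,1) | ant1:(0,3)->E->(0,4)
  grid max=2 at (0,1)
Step 2: ant0:(1,1)->N->(0,1) | ant1:(0,4)->S->(1,4)
  grid max=3 at (0,1)
Step 3: ant0:(0,1)->E->(0,2) | ant1:(1,4)->N->(0,4)
  grid max=2 at (0,1)
Final grid:
  0 2 1 0 1
  0 0 0 0 0
  0 0 0 0 0
  0 0 0 0 0
Max pheromone 2 at (0,1)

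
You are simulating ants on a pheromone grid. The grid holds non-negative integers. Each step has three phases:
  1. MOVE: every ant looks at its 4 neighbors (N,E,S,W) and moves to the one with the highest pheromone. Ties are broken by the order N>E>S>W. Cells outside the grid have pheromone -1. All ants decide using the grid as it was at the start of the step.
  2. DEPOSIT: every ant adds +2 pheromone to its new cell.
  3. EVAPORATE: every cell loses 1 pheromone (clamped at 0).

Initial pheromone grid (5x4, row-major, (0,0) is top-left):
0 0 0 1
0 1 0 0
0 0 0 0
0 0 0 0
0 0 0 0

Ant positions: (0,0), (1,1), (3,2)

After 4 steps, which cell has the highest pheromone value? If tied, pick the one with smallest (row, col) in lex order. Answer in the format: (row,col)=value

Answer: (0,2)=7

Derivation:
Step 1: ant0:(0,0)->E->(0,1) | ant1:(1,1)->N->(0,1) | ant2:(3,2)->N->(2,2)
  grid max=3 at (0,1)
Step 2: ant0:(0,1)->E->(0,2) | ant1:(0,1)->E->(0,2) | ant2:(2,2)->N->(1,2)
  grid max=3 at (0,2)
Step 3: ant0:(0,2)->W->(0,1) | ant1:(0,2)->W->(0,1) | ant2:(1,2)->N->(0,2)
  grid max=5 at (0,1)
Step 4: ant0:(0,1)->E->(0,2) | ant1:(0,1)->E->(0,2) | ant2:(0,2)->W->(0,1)
  grid max=7 at (0,2)
Final grid:
  0 6 7 0
  0 0 0 0
  0 0 0 0
  0 0 0 0
  0 0 0 0
Max pheromone 7 at (0,2)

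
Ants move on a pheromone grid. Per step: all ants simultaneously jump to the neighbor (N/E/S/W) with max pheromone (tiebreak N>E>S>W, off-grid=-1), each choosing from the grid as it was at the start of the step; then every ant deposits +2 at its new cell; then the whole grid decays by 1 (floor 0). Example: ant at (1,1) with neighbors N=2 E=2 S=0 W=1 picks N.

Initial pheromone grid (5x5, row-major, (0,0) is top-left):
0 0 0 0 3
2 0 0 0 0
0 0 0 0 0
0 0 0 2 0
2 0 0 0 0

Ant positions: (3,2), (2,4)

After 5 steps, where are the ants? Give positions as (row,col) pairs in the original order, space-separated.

Step 1: ant0:(3,2)->E->(3,3) | ant1:(2,4)->N->(1,4)
  grid max=3 at (3,3)
Step 2: ant0:(3,3)->N->(2,3) | ant1:(1,4)->N->(0,4)
  grid max=3 at (0,4)
Step 3: ant0:(2,3)->S->(3,3) | ant1:(0,4)->S->(1,4)
  grid max=3 at (3,3)
Step 4: ant0:(3,3)->N->(2,3) | ant1:(1,4)->N->(0,4)
  grid max=3 at (0,4)
Step 5: ant0:(2,3)->S->(3,3) | ant1:(0,4)->S->(1,4)
  grid max=3 at (3,3)

(3,3) (1,4)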